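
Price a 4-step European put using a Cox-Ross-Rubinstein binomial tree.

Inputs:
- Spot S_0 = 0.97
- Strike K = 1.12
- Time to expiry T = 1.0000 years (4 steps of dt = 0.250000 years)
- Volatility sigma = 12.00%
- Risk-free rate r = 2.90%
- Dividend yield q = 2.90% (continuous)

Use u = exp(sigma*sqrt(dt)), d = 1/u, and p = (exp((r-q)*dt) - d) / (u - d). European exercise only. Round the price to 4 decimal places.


dt = T/N = 0.250000
u = exp(sigma*sqrt(dt)) = 1.061837; d = 1/u = 0.941765
p = (exp((r-q)*dt) - d) / (u - d) = 0.485004
Discount per step: exp(-r*dt) = 0.992776
Stock lattice S(k, i) with i counting down-moves:
  k=0: S(0,0) = 0.9700
  k=1: S(1,0) = 1.0300; S(1,1) = 0.9135
  k=2: S(2,0) = 1.0937; S(2,1) = 0.9700; S(2,2) = 0.8603
  k=3: S(3,0) = 1.1613; S(3,1) = 1.0300; S(3,2) = 0.9135; S(3,3) = 0.8102
  k=4: S(4,0) = 1.2331; S(4,1) = 1.0937; S(4,2) = 0.9700; S(4,3) = 0.8603; S(4,4) = 0.7630
Terminal payoffs V(N, i) = max(K - S_T, 0):
  V(4,0) = 0.000000; V(4,1) = 0.026328; V(4,2) = 0.150000; V(4,3) = 0.259687; V(4,4) = 0.356971
Backward induction: V(k, i) = exp(-r*dt) * [p * V(k+1, i) + (1-p) * V(k+1, i+1)].
  V(3,0) = exp(-r*dt) * [p*0.000000 + (1-p)*0.026328] = 0.013461
  V(3,1) = exp(-r*dt) * [p*0.026328 + (1-p)*0.150000] = 0.089368
  V(3,2) = exp(-r*dt) * [p*0.150000 + (1-p)*0.259687] = 0.204997
  V(3,3) = exp(-r*dt) * [p*0.259687 + (1-p)*0.356971] = 0.307550
  V(2,0) = exp(-r*dt) * [p*0.013461 + (1-p)*0.089368] = 0.052173
  V(2,1) = exp(-r*dt) * [p*0.089368 + (1-p)*0.204997] = 0.147841
  V(2,2) = exp(-r*dt) * [p*0.204997 + (1-p)*0.307550] = 0.255949
  V(1,0) = exp(-r*dt) * [p*0.052173 + (1-p)*0.147841] = 0.100709
  V(1,1) = exp(-r*dt) * [p*0.147841 + (1-p)*0.255949] = 0.202046
  V(0,0) = exp(-r*dt) * [p*0.100709 + (1-p)*0.202046] = 0.151792

Answer: Price = V(0,0) = 0.1518


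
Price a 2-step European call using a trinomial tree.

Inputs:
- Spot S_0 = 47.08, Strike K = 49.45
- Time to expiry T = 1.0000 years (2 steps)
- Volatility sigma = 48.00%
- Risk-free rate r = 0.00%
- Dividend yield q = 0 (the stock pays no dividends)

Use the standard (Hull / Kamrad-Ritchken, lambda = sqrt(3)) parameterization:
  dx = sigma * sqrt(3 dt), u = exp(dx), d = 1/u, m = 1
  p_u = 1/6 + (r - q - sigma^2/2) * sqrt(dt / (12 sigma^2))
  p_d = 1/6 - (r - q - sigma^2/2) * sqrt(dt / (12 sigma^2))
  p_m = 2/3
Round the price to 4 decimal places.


Answer: Price = V(0,0) = 6.9669

Derivation:
dt = T/N = 0.500000; dx = sigma*sqrt(3*dt) = 0.587878
u = exp(dx) = 1.800164; d = 1/u = 0.555505
p_u = 0.117677, p_m = 0.666667, p_d = 0.215656
Discount per step: exp(-r*dt) = 1.000000
Stock lattice S(k, j) with j the centered position index:
  k=0: S(0,+0) = 47.0800
  k=1: S(1,-1) = 26.1532; S(1,+0) = 47.0800; S(1,+1) = 84.7517
  k=2: S(2,-2) = 14.5282; S(2,-1) = 26.1532; S(2,+0) = 47.0800; S(2,+1) = 84.7517; S(2,+2) = 152.5669
Terminal payoffs V(N, j) = max(S_T - K, 0):
  V(2,-2) = 0.000000; V(2,-1) = 0.000000; V(2,+0) = 0.000000; V(2,+1) = 35.301701; V(2,+2) = 103.116926
Backward induction: V(k, j) = exp(-r*dt) * [p_u * V(k+1, j+1) + p_m * V(k+1, j) + p_d * V(k+1, j-1)]
  V(1,-1) = exp(-r*dt) * [p_u*0.000000 + p_m*0.000000 + p_d*0.000000] = 0.000000
  V(1,+0) = exp(-r*dt) * [p_u*35.301701 + p_m*0.000000 + p_d*0.000000] = 4.154194
  V(1,+1) = exp(-r*dt) * [p_u*103.116926 + p_m*35.301701 + p_d*0.000000] = 35.668945
  V(0,+0) = exp(-r*dt) * [p_u*35.668945 + p_m*4.154194 + p_d*0.000000] = 6.966872


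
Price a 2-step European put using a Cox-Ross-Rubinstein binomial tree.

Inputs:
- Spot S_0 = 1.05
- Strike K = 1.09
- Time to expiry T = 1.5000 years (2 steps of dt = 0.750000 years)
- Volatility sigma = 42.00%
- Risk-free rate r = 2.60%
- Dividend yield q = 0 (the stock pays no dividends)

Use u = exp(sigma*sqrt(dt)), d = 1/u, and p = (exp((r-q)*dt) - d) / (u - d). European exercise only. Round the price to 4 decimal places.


dt = T/N = 0.750000
u = exp(sigma*sqrt(dt)) = 1.438687; d = 1/u = 0.695078
p = (exp((r-q)*dt) - d) / (u - d) = 0.436538
Discount per step: exp(-r*dt) = 0.980689
Stock lattice S(k, i) with i counting down-moves:
  k=0: S(0,0) = 1.0500
  k=1: S(1,0) = 1.5106; S(1,1) = 0.7298
  k=2: S(2,0) = 2.1733; S(2,1) = 1.0500; S(2,2) = 0.5073
Terminal payoffs V(N, i) = max(K - S_T, 0):
  V(2,0) = 0.000000; V(2,1) = 0.040000; V(2,2) = 0.582709
Backward induction: V(k, i) = exp(-r*dt) * [p * V(k+1, i) + (1-p) * V(k+1, i+1)].
  V(1,0) = exp(-r*dt) * [p*0.000000 + (1-p)*0.040000] = 0.022103
  V(1,1) = exp(-r*dt) * [p*0.040000 + (1-p)*0.582709] = 0.339119
  V(0,0) = exp(-r*dt) * [p*0.022103 + (1-p)*0.339119] = 0.196853

Answer: Price = V(0,0) = 0.1969


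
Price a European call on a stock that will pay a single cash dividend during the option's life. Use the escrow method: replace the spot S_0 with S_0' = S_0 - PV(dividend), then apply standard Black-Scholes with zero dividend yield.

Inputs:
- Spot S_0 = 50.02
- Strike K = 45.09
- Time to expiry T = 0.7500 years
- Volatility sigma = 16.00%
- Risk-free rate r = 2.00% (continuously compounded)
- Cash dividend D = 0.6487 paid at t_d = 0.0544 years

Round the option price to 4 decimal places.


Answer: Price = 5.7843

Derivation:
PV(D) = D * exp(-r * t_d) = 0.6487 * 0.99891259 = 0.64799460
S_0' = S_0 - PV(D) = 50.0200 - 0.64799460 = 49.37200540
d1 = (ln(S_0'/K) + (r + sigma^2/2)*T) / (sigma*sqrt(T)) = 0.83227263
d2 = d1 - sigma*sqrt(T) = 0.69370857
exp(-rT) = 0.98511194
N(d1) = 0.79737246; N(d2) = 0.75606750
C = S_0' * N(d1) - K * exp(-rT) * N(d2) = 49.37200540 * 0.79737246 - 45.0900 * 0.98511194 * 0.75606750 = 5.7843


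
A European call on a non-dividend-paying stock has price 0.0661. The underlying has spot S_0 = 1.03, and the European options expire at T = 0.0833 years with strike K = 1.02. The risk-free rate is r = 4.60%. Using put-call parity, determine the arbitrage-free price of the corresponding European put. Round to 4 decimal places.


Put-call parity: C - P = S_0 * exp(-qT) - K * exp(-rT).
S_0 * exp(-qT) = 1.0300 * 1.00000000 = 1.03000000
K * exp(-rT) = 1.0200 * 0.99617553 = 1.01609904
P = C - S*exp(-qT) + K*exp(-rT)
P = 0.0661 - 1.03000000 + 1.01609904 = 0.0522

Answer: Put price = 0.0522


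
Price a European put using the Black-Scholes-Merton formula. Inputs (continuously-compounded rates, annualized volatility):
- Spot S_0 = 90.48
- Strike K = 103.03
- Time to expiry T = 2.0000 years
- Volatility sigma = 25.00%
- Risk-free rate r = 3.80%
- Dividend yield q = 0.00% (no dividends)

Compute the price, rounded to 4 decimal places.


d1 = (ln(S/K) + (r - q + 0.5*sigma^2) * T) / (sigma * sqrt(T)) = 0.02434887
d2 = d1 - sigma * sqrt(T) = -0.32920453
exp(-rT) = 0.92681621; exp(-qT) = 1.00000000
P = K * exp(-rT) * N(-d2) - S_0 * exp(-qT) * N(-d1)
N(-d1) = 0.49028717; N(-d2) = 0.62899945
P = 103.0300 * 0.92681621 * 0.62899945 - 90.4800 * 1.00000000 * 0.49028717 = 15.7019

Answer: Price = 15.7019


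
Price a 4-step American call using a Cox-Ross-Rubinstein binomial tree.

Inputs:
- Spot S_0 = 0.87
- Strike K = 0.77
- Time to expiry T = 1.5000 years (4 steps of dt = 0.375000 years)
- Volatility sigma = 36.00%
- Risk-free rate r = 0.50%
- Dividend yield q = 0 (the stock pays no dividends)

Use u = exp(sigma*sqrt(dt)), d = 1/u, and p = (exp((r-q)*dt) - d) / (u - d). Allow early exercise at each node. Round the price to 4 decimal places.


dt = T/N = 0.375000
u = exp(sigma*sqrt(dt)) = 1.246643; d = 1/u = 0.802154
p = (exp((r-q)*dt) - d) / (u - d) = 0.449331
Discount per step: exp(-r*dt) = 0.998127
Stock lattice S(k, i) with i counting down-moves:
  k=0: S(0,0) = 0.8700
  k=1: S(1,0) = 1.0846; S(1,1) = 0.6979
  k=2: S(2,0) = 1.3521; S(2,1) = 0.8700; S(2,2) = 0.5598
  k=3: S(3,0) = 1.6856; S(3,1) = 1.0846; S(3,2) = 0.6979; S(3,3) = 0.4490
  k=4: S(4,0) = 2.1013; S(4,1) = 1.3521; S(4,2) = 0.8700; S(4,3) = 0.5598; S(4,4) = 0.3602
Terminal payoffs V(N, i) = max(S_T - K, 0):
  V(4,0) = 1.331296; V(4,1) = 0.582083; V(4,2) = 0.100000; V(4,3) = 0.000000; V(4,4) = 0.000000
Backward induction: V(k, i) = exp(-r*dt) * [p * V(k+1, i) + (1-p) * V(k+1, i+1)]; then take max(V_cont, immediate exercise) for American.
  V(3,0) = exp(-r*dt) * [p*1.331296 + (1-p)*0.582083] = 0.917006; exercise = 0.915564; V(3,0) = max -> 0.917006
  V(3,1) = exp(-r*dt) * [p*0.582083 + (1-p)*0.100000] = 0.316022; exercise = 0.314579; V(3,1) = max -> 0.316022
  V(3,2) = exp(-r*dt) * [p*0.100000 + (1-p)*0.000000] = 0.044849; exercise = 0.000000; V(3,2) = max -> 0.044849
  V(3,3) = exp(-r*dt) * [p*0.000000 + (1-p)*0.000000] = 0.000000; exercise = 0.000000; V(3,3) = max -> 0.000000
  V(2,0) = exp(-r*dt) * [p*0.917006 + (1-p)*0.316022] = 0.584965; exercise = 0.582083; V(2,0) = max -> 0.584965
  V(2,1) = exp(-r*dt) * [p*0.316022 + (1-p)*0.044849] = 0.166383; exercise = 0.100000; V(2,1) = max -> 0.166383
  V(2,2) = exp(-r*dt) * [p*0.044849 + (1-p)*0.000000] = 0.020114; exercise = 0.000000; V(2,2) = max -> 0.020114
  V(1,0) = exp(-r*dt) * [p*0.584965 + (1-p)*0.166383] = 0.353801; exercise = 0.314579; V(1,0) = max -> 0.353801
  V(1,1) = exp(-r*dt) * [p*0.166383 + (1-p)*0.020114] = 0.085676; exercise = 0.000000; V(1,1) = max -> 0.085676
  V(0,0) = exp(-r*dt) * [p*0.353801 + (1-p)*0.085676] = 0.205767; exercise = 0.100000; V(0,0) = max -> 0.205767

Answer: Price = V(0,0) = 0.2058


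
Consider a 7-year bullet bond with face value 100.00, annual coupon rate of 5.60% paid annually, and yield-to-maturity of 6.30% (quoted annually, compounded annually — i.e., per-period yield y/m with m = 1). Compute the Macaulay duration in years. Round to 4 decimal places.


Answer: Macaulay duration = 5.9564 years

Derivation:
Coupon per period c = face * coupon_rate / m = 5.600000
Periods per year m = 1; per-period yield y/m = 0.063000
Number of cashflows N = 7
Cashflows (t years, CF_t, discount factor 1/(1+y/m)^(m*t), PV):
  t = 1.0000: CF_t = 5.600000, DF = 0.940734, PV = 5.268109
  t = 2.0000: CF_t = 5.600000, DF = 0.884980, PV = 4.955888
  t = 3.0000: CF_t = 5.600000, DF = 0.832531, PV = 4.662171
  t = 4.0000: CF_t = 5.600000, DF = 0.783190, PV = 4.385862
  t = 5.0000: CF_t = 5.600000, DF = 0.736773, PV = 4.125929
  t = 6.0000: CF_t = 5.600000, DF = 0.693107, PV = 3.881400
  t = 7.0000: CF_t = 105.600000, DF = 0.652029, PV = 68.854300
Price P = sum_t PV_t = 96.133659
Macaulay numerator sum_t t * PV_t:
  t * PV_t at t = 1.0000: 5.268109
  t * PV_t at t = 2.0000: 9.911776
  t * PV_t at t = 3.0000: 13.986514
  t * PV_t at t = 4.0000: 17.543448
  t * PV_t at t = 5.0000: 20.629643
  t * PV_t at t = 6.0000: 23.288402
  t * PV_t at t = 7.0000: 481.980099
Macaulay duration D = (sum_t t * PV_t) / P = 572.607992 / 96.133659 = 5.956374


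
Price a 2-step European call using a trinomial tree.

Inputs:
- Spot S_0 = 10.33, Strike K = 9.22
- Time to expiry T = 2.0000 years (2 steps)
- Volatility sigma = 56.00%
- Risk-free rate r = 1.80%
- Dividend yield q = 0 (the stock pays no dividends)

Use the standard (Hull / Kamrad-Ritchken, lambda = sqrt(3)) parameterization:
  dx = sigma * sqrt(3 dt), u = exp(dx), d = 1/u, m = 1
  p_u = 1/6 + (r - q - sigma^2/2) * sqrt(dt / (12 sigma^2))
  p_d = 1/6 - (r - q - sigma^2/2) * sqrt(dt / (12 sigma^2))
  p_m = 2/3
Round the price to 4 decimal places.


dt = T/N = 1.000000; dx = sigma*sqrt(3*dt) = 0.969948
u = exp(dx) = 2.637808; d = 1/u = 0.379103
p_u = 0.095116, p_m = 0.666667, p_d = 0.238217
Discount per step: exp(-r*dt) = 0.982161
Stock lattice S(k, j) with j the centered position index:
  k=0: S(0,+0) = 10.3300
  k=1: S(1,-1) = 3.9161; S(1,+0) = 10.3300; S(1,+1) = 27.2486
  k=2: S(2,-2) = 1.4846; S(2,-1) = 3.9161; S(2,+0) = 10.3300; S(2,+1) = 27.2486; S(2,+2) = 71.8765
Terminal payoffs V(N, j) = max(S_T - K, 0):
  V(2,-2) = 0.000000; V(2,-1) = 0.000000; V(2,+0) = 1.110000; V(2,+1) = 18.028562; V(2,+2) = 62.656487
Backward induction: V(k, j) = exp(-r*dt) * [p_u * V(k+1, j+1) + p_m * V(k+1, j) + p_d * V(k+1, j-1)]
  V(1,-1) = exp(-r*dt) * [p_u*1.110000 + p_m*0.000000 + p_d*0.000000] = 0.103696
  V(1,+0) = exp(-r*dt) * [p_u*18.028562 + p_m*1.110000 + p_d*0.000000] = 2.411022
  V(1,+1) = exp(-r*dt) * [p_u*62.656487 + p_m*18.028562 + p_d*1.110000] = 17.917687
  V(0,+0) = exp(-r*dt) * [p_u*17.917687 + p_m*2.411022 + p_d*0.103696] = 3.276801

Answer: Price = V(0,0) = 3.2768


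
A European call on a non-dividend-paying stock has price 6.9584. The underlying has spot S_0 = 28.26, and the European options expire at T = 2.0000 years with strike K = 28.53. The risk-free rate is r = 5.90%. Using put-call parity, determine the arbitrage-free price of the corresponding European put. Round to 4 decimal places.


Put-call parity: C - P = S_0 * exp(-qT) - K * exp(-rT).
S_0 * exp(-qT) = 28.2600 * 1.00000000 = 28.26000000
K * exp(-rT) = 28.5300 * 0.88869605 = 25.35449838
P = C - S*exp(-qT) + K*exp(-rT)
P = 6.9584 - 28.26000000 + 25.35449838 = 4.0529

Answer: Put price = 4.0529


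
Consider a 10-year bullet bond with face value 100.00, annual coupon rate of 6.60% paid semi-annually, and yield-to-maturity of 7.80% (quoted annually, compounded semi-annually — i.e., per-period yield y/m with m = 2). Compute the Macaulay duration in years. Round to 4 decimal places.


Answer: Macaulay duration = 7.3475 years

Derivation:
Coupon per period c = face * coupon_rate / m = 3.300000
Periods per year m = 2; per-period yield y/m = 0.039000
Number of cashflows N = 20
Cashflows (t years, CF_t, discount factor 1/(1+y/m)^(m*t), PV):
  t = 0.5000: CF_t = 3.300000, DF = 0.962464, PV = 3.176131
  t = 1.0000: CF_t = 3.300000, DF = 0.926337, PV = 3.056911
  t = 1.5000: CF_t = 3.300000, DF = 0.891566, PV = 2.942167
  t = 2.0000: CF_t = 3.300000, DF = 0.858100, PV = 2.831729
  t = 2.5000: CF_t = 3.300000, DF = 0.825890, PV = 2.725437
  t = 3.0000: CF_t = 3.300000, DF = 0.794889, PV = 2.623135
  t = 3.5000: CF_t = 3.300000, DF = 0.765052, PV = 2.524673
  t = 4.0000: CF_t = 3.300000, DF = 0.736335, PV = 2.429906
  t = 4.5000: CF_t = 3.300000, DF = 0.708696, PV = 2.338697
  t = 5.0000: CF_t = 3.300000, DF = 0.682094, PV = 2.250912
  t = 5.5000: CF_t = 3.300000, DF = 0.656491, PV = 2.166421
  t = 6.0000: CF_t = 3.300000, DF = 0.631849, PV = 2.085102
  t = 6.5000: CF_t = 3.300000, DF = 0.608132, PV = 2.006836
  t = 7.0000: CF_t = 3.300000, DF = 0.585305, PV = 1.931507
  t = 7.5000: CF_t = 3.300000, DF = 0.563335, PV = 1.859006
  t = 8.0000: CF_t = 3.300000, DF = 0.542190, PV = 1.789226
  t = 8.5000: CF_t = 3.300000, DF = 0.521838, PV = 1.722065
  t = 9.0000: CF_t = 3.300000, DF = 0.502250, PV = 1.657426
  t = 9.5000: CF_t = 3.300000, DF = 0.483398, PV = 1.595212
  t = 10.0000: CF_t = 103.300000, DF = 0.465253, PV = 48.060620
Price P = sum_t PV_t = 91.773121
Macaulay numerator sum_t t * PV_t:
  t * PV_t at t = 0.5000: 1.588065
  t * PV_t at t = 1.0000: 3.056911
  t * PV_t at t = 1.5000: 4.413250
  t * PV_t at t = 2.0000: 5.663459
  t * PV_t at t = 2.5000: 6.813593
  t * PV_t at t = 3.0000: 7.869405
  t * PV_t at t = 3.5000: 8.836355
  t * PV_t at t = 4.0000: 9.719626
  t * PV_t at t = 4.5000: 10.524138
  t * PV_t at t = 5.0000: 11.254559
  t * PV_t at t = 5.5000: 11.915317
  t * PV_t at t = 6.0000: 12.510614
  t * PV_t at t = 6.5000: 13.044432
  t * PV_t at t = 7.0000: 13.520549
  t * PV_t at t = 7.5000: 13.942543
  t * PV_t at t = 8.0000: 14.313807
  t * PV_t at t = 8.5000: 14.637556
  t * PV_t at t = 9.0000: 14.916832
  t * PV_t at t = 9.5000: 15.154518
  t * PV_t at t = 10.0000: 480.606201
Macaulay duration D = (sum_t t * PV_t) / P = 674.301731 / 91.773121 = 7.347486


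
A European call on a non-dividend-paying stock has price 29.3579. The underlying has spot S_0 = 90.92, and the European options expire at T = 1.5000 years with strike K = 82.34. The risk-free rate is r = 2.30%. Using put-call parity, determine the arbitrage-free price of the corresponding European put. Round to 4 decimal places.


Put-call parity: C - P = S_0 * exp(-qT) - K * exp(-rT).
S_0 * exp(-qT) = 90.9200 * 1.00000000 = 90.92000000
K * exp(-rT) = 82.3400 * 0.96608834 = 79.54771389
P = C - S*exp(-qT) + K*exp(-rT)
P = 29.3579 - 90.92000000 + 79.54771389 = 17.9856

Answer: Put price = 17.9856


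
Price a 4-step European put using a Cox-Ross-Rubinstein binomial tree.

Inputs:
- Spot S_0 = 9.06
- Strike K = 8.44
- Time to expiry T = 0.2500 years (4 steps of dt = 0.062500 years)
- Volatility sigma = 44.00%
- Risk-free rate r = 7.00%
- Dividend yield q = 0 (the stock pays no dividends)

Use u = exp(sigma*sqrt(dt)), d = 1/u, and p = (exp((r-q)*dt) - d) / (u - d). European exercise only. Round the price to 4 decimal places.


dt = T/N = 0.062500
u = exp(sigma*sqrt(dt)) = 1.116278; d = 1/u = 0.895834
p = (exp((r-q)*dt) - d) / (u - d) = 0.492417
Discount per step: exp(-r*dt) = 0.995635
Stock lattice S(k, i) with i counting down-moves:
  k=0: S(0,0) = 9.0600
  k=1: S(1,0) = 10.1135; S(1,1) = 8.1163
  k=2: S(2,0) = 11.2895; S(2,1) = 9.0600; S(2,2) = 7.2708
  k=3: S(3,0) = 12.6022; S(3,1) = 10.1135; S(3,2) = 8.1163; S(3,3) = 6.5134
  k=4: S(4,0) = 14.0675; S(4,1) = 11.2895; S(4,2) = 9.0600; S(4,3) = 7.2708; S(4,4) = 5.8350
Terminal payoffs V(N, i) = max(K - S_T, 0):
  V(4,0) = 0.000000; V(4,1) = 0.000000; V(4,2) = 0.000000; V(4,3) = 1.169180; V(4,4) = 2.605030
Backward induction: V(k, i) = exp(-r*dt) * [p * V(k+1, i) + (1-p) * V(k+1, i+1)].
  V(3,0) = exp(-r*dt) * [p*0.000000 + (1-p)*0.000000] = 0.000000
  V(3,1) = exp(-r*dt) * [p*0.000000 + (1-p)*0.000000] = 0.000000
  V(3,2) = exp(-r*dt) * [p*0.000000 + (1-p)*1.169180] = 0.590864
  V(3,3) = exp(-r*dt) * [p*1.169180 + (1-p)*2.605030] = 1.889707
  V(2,0) = exp(-r*dt) * [p*0.000000 + (1-p)*0.000000] = 0.000000
  V(2,1) = exp(-r*dt) * [p*0.000000 + (1-p)*0.590864] = 0.298603
  V(2,2) = exp(-r*dt) * [p*0.590864 + (1-p)*1.889707] = 1.244677
  V(1,0) = exp(-r*dt) * [p*0.000000 + (1-p)*0.298603] = 0.150904
  V(1,1) = exp(-r*dt) * [p*0.298603 + (1-p)*1.244677] = 0.775414
  V(0,0) = exp(-r*dt) * [p*0.150904 + (1-p)*0.775414] = 0.465852

Answer: Price = V(0,0) = 0.4659


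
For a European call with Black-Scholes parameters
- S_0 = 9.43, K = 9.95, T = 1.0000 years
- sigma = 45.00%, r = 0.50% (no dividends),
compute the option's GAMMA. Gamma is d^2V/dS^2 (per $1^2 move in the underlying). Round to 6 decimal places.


d1 = 0.1168301011; d2 = -0.3331698989
phi(d1) = 0.3962289139; exp(-qT) = 1.0000000000; exp(-rT) = 0.9950124792
Gamma = exp(-qT) * phi(d1) / (S * sigma * sqrt(T)) = 1.0000000000 * 0.3962289139 / (9.4300 * 0.4500 * 1.0000000000) = 0.093373

Answer: Gamma = 0.093373


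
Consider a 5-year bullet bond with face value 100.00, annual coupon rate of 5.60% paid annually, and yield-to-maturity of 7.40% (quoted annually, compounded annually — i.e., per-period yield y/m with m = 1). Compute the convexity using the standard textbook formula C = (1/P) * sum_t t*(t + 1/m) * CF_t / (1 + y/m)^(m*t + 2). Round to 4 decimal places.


Coupon per period c = face * coupon_rate / m = 5.600000
Periods per year m = 1; per-period yield y/m = 0.074000
Number of cashflows N = 5
Cashflows (t years, CF_t, discount factor 1/(1+y/m)^(m*t), PV):
  t = 1.0000: CF_t = 5.600000, DF = 0.931099, PV = 5.214153
  t = 2.0000: CF_t = 5.600000, DF = 0.866945, PV = 4.854891
  t = 3.0000: CF_t = 5.600000, DF = 0.807211, PV = 4.520382
  t = 4.0000: CF_t = 5.600000, DF = 0.751593, PV = 4.208922
  t = 5.0000: CF_t = 105.600000, DF = 0.699808, PV = 73.899672
Price P = sum_t PV_t = 92.698020
Convexity numerator sum_t t*(t + 1/m) * CF_t / (1+y/m)^(m*t + 2):
  t = 1.0000: term = 9.040765
  t = 2.0000: term = 25.253533
  t = 3.0000: term = 47.027064
  t = 4.0000: term = 72.978063
  t = 5.0000: term = 1922.008055
Convexity = (1/P) * sum = 2076.307481 / 92.698020 = 22.398617

Answer: Convexity = 22.3986


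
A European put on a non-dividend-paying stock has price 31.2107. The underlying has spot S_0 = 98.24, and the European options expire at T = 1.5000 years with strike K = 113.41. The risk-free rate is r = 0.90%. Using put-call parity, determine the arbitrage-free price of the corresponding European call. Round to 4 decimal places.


Put-call parity: C - P = S_0 * exp(-qT) - K * exp(-rT).
S_0 * exp(-qT) = 98.2400 * 1.00000000 = 98.24000000
K * exp(-rT) = 113.4100 * 0.98659072 = 111.88925314
C = P + S*exp(-qT) - K*exp(-rT)
C = 31.2107 + 98.24000000 - 111.88925314 = 17.5614

Answer: Call price = 17.5614


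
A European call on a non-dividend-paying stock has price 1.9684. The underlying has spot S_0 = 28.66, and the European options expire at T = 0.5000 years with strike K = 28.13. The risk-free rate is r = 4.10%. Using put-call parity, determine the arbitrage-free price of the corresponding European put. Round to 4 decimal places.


Put-call parity: C - P = S_0 * exp(-qT) - K * exp(-rT).
S_0 * exp(-qT) = 28.6600 * 1.00000000 = 28.66000000
K * exp(-rT) = 28.1300 * 0.97970870 = 27.55920563
P = C - S*exp(-qT) + K*exp(-rT)
P = 1.9684 - 28.66000000 + 27.55920563 = 0.8676

Answer: Put price = 0.8676


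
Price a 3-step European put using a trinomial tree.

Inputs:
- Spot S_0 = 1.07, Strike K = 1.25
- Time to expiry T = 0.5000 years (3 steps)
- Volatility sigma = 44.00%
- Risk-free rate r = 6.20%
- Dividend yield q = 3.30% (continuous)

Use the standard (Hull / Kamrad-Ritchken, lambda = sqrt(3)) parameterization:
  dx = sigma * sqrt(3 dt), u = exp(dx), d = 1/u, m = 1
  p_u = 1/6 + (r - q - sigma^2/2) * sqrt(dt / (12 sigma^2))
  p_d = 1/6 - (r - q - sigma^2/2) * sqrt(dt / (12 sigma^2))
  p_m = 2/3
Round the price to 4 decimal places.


Answer: Price = V(0,0) = 0.2389

Derivation:
dt = T/N = 0.166667; dx = sigma*sqrt(3*dt) = 0.311127
u = exp(dx) = 1.364963; d = 1/u = 0.732621
p_u = 0.148507, p_m = 0.666667, p_d = 0.184826
Discount per step: exp(-r*dt) = 0.989720
Stock lattice S(k, j) with j the centered position index:
  k=0: S(0,+0) = 1.0700
  k=1: S(1,-1) = 0.7839; S(1,+0) = 1.0700; S(1,+1) = 1.4605
  k=2: S(2,-2) = 0.5743; S(2,-1) = 0.7839; S(2,+0) = 1.0700; S(2,+1) = 1.4605; S(2,+2) = 1.9935
  k=3: S(3,-3) = 0.4207; S(3,-2) = 0.5743; S(3,-1) = 0.7839; S(3,+0) = 1.0700; S(3,+1) = 1.4605; S(3,+2) = 1.9935; S(3,+3) = 2.7211
Terminal payoffs V(N, j) = max(K - S_T, 0):
  V(3,-3) = 0.829252; V(3,-2) = 0.675695; V(3,-1) = 0.466096; V(3,+0) = 0.180000; V(3,+1) = 0.000000; V(3,+2) = 0.000000; V(3,+3) = 0.000000
Backward induction: V(k, j) = exp(-r*dt) * [p_u * V(k+1, j+1) + p_m * V(k+1, j) + p_d * V(k+1, j-1)]
  V(2,-2) = exp(-r*dt) * [p_u*0.466096 + p_m*0.675695 + p_d*0.829252] = 0.666032
  V(2,-1) = exp(-r*dt) * [p_u*0.180000 + p_m*0.466096 + p_d*0.675695] = 0.457595
  V(2,+0) = exp(-r*dt) * [p_u*0.000000 + p_m*0.180000 + p_d*0.466096] = 0.204028
  V(2,+1) = exp(-r*dt) * [p_u*0.000000 + p_m*0.000000 + p_d*0.180000] = 0.032927
  V(2,+2) = exp(-r*dt) * [p_u*0.000000 + p_m*0.000000 + p_d*0.000000] = 0.000000
  V(1,-1) = exp(-r*dt) * [p_u*0.204028 + p_m*0.457595 + p_d*0.666032] = 0.453750
  V(1,+0) = exp(-r*dt) * [p_u*0.032927 + p_m*0.204028 + p_d*0.457595] = 0.223166
  V(1,+1) = exp(-r*dt) * [p_u*0.000000 + p_m*0.032927 + p_d*0.204028] = 0.059048
  V(0,+0) = exp(-r*dt) * [p_u*0.059048 + p_m*0.223166 + p_d*0.453750] = 0.238930


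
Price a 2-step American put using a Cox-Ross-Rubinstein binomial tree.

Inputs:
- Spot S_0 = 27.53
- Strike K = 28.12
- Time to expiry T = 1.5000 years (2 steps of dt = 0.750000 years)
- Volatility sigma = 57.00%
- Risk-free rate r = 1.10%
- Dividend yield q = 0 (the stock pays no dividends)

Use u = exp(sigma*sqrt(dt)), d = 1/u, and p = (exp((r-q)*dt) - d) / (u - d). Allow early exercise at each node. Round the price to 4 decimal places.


dt = T/N = 0.750000
u = exp(sigma*sqrt(dt)) = 1.638260; d = 1/u = 0.610404
p = (exp((r-q)*dt) - d) / (u - d) = 0.387097
Discount per step: exp(-r*dt) = 0.991784
Stock lattice S(k, i) with i counting down-moves:
  k=0: S(0,0) = 27.5300
  k=1: S(1,0) = 45.1013; S(1,1) = 16.8044
  k=2: S(2,0) = 73.8876; S(2,1) = 27.5300; S(2,2) = 10.2575
Terminal payoffs V(N, i) = max(K - S_T, 0):
  V(2,0) = 0.000000; V(2,1) = 0.590000; V(2,2) = 17.862518
Backward induction: V(k, i) = exp(-r*dt) * [p * V(k+1, i) + (1-p) * V(k+1, i+1)]; then take max(V_cont, immediate exercise) for American.
  V(1,0) = exp(-r*dt) * [p*0.000000 + (1-p)*0.590000] = 0.358642; exercise = 0.000000; V(1,0) = max -> 0.358642
  V(1,1) = exp(-r*dt) * [p*0.590000 + (1-p)*17.862518] = 11.084546; exercise = 11.315582; V(1,1) = max -> 11.315582
  V(0,0) = exp(-r*dt) * [p*0.358642 + (1-p)*11.315582] = 7.016057; exercise = 0.590000; V(0,0) = max -> 7.016057

Answer: Price = V(0,0) = 7.0161


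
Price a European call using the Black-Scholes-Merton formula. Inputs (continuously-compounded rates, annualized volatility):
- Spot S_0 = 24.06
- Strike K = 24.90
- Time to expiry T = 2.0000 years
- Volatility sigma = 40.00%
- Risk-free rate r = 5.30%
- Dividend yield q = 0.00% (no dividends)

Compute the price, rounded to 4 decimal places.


Answer: Price = 6.0454

Derivation:
d1 = (ln(S/K) + (r - q + 0.5*sigma^2) * T) / (sigma * sqrt(T)) = 0.40956139
d2 = d1 - sigma * sqrt(T) = -0.15612404
exp(-rT) = 0.89942465; exp(-qT) = 1.00000000
C = S_0 * exp(-qT) * N(d1) - K * exp(-rT) * N(d2)
N(d1) = 0.65893614; N(d2) = 0.43796763
C = 24.0600 * 1.00000000 * 0.65893614 - 24.9000 * 0.89942465 * 0.43796763 = 6.0454


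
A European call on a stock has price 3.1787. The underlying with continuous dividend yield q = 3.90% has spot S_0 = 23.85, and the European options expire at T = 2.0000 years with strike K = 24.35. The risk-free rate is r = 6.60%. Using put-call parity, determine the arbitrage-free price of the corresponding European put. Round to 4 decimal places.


Put-call parity: C - P = S_0 * exp(-qT) - K * exp(-rT).
S_0 * exp(-qT) = 23.8500 * 0.92496443 = 22.06040157
K * exp(-rT) = 24.3500 * 0.87634100 = 21.33890323
P = C - S*exp(-qT) + K*exp(-rT)
P = 3.1787 - 22.06040157 + 21.33890323 = 2.4572

Answer: Put price = 2.4572


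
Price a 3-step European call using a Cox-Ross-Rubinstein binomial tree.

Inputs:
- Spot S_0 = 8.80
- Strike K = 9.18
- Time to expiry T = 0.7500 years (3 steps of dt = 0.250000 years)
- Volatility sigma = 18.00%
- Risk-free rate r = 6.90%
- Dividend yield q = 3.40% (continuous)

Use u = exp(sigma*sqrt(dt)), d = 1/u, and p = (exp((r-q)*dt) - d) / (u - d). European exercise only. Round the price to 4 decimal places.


Answer: Price = V(0,0) = 0.4927

Derivation:
dt = T/N = 0.250000
u = exp(sigma*sqrt(dt)) = 1.094174; d = 1/u = 0.913931
p = (exp((r-q)*dt) - d) / (u - d) = 0.526274
Discount per step: exp(-r*dt) = 0.982898
Stock lattice S(k, i) with i counting down-moves:
  k=0: S(0,0) = 8.8000
  k=1: S(1,0) = 9.6287; S(1,1) = 8.0426
  k=2: S(2,0) = 10.5355; S(2,1) = 8.8000; S(2,2) = 7.3504
  k=3: S(3,0) = 11.5277; S(3,1) = 9.6287; S(3,2) = 8.0426; S(3,3) = 6.7177
Terminal payoffs V(N, i) = max(S_T - K, 0):
  V(3,0) = 2.347687; V(3,1) = 0.448734; V(3,2) = 0.000000; V(3,3) = 0.000000
Backward induction: V(k, i) = exp(-r*dt) * [p * V(k+1, i) + (1-p) * V(k+1, i+1)].
  V(2,0) = exp(-r*dt) * [p*2.347687 + (1-p)*0.448734] = 1.423337
  V(2,1) = exp(-r*dt) * [p*0.448734 + (1-p)*0.000000] = 0.232118
  V(2,2) = exp(-r*dt) * [p*0.000000 + (1-p)*0.000000] = 0.000000
  V(1,0) = exp(-r*dt) * [p*1.423337 + (1-p)*0.232118] = 0.844334
  V(1,1) = exp(-r*dt) * [p*0.232118 + (1-p)*0.000000] = 0.120068
  V(0,0) = exp(-r*dt) * [p*0.844334 + (1-p)*0.120068] = 0.492659


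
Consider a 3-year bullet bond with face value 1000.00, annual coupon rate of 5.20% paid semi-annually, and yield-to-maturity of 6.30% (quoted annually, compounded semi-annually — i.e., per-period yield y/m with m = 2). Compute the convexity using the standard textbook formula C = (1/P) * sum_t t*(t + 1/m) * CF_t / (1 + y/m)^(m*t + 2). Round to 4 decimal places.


Coupon per period c = face * coupon_rate / m = 26.000000
Periods per year m = 2; per-period yield y/m = 0.031500
Number of cashflows N = 6
Cashflows (t years, CF_t, discount factor 1/(1+y/m)^(m*t), PV):
  t = 0.5000: CF_t = 26.000000, DF = 0.969462, PV = 25.206011
  t = 1.0000: CF_t = 26.000000, DF = 0.939856, PV = 24.436268
  t = 1.5000: CF_t = 26.000000, DF = 0.911155, PV = 23.690032
  t = 2.0000: CF_t = 26.000000, DF = 0.883330, PV = 22.966585
  t = 2.5000: CF_t = 26.000000, DF = 0.856355, PV = 22.265230
  t = 3.0000: CF_t = 1026.000000, DF = 0.830204, PV = 851.788882
Price P = sum_t PV_t = 970.353007
Convexity numerator sum_t t*(t + 1/m) * CF_t / (1+y/m)^(m*t + 2):
  t = 0.5000: term = 11.845016
  t = 1.0000: term = 34.449877
  t = 1.5000: term = 66.795690
  t = 2.0000: term = 107.926466
  t = 2.5000: term = 156.945904
  t = 3.0000: term = 8405.872558
Convexity = (1/P) * sum = 8783.835512 / 970.353007 = 9.052206

Answer: Convexity = 9.0522


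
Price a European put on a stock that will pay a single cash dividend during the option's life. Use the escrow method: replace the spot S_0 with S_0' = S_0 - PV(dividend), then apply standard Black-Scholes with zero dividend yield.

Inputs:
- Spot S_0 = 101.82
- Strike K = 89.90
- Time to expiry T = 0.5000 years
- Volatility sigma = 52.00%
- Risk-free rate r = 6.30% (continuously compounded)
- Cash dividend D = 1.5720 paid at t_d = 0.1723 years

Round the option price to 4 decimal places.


PV(D) = D * exp(-r * t_d) = 1.5720 * 0.98920380 = 1.55502838
S_0' = S_0 - PV(D) = 101.8200 - 1.55502838 = 100.26497162
d1 = (ln(S_0'/K) + (r + sigma^2/2)*T) / (sigma*sqrt(T)) = 0.56627955
d2 = d1 - sigma*sqrt(T) = 0.19858402
exp(-rT) = 0.96899096
N(-d1) = 0.28560188; N(-d2) = 0.42129408
P = K * exp(-rT) * N(-d2) - S_0' * N(-d1) = 89.9000 * 0.96899096 * 0.42129408 - 100.26497162 * 0.28560188 = 8.0640

Answer: Price = 8.0640


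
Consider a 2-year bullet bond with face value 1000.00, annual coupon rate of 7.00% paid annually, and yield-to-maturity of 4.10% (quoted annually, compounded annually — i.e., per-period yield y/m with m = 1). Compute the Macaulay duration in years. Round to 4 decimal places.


Answer: Macaulay duration = 1.9362 years

Derivation:
Coupon per period c = face * coupon_rate / m = 70.000000
Periods per year m = 1; per-period yield y/m = 0.041000
Number of cashflows N = 2
Cashflows (t years, CF_t, discount factor 1/(1+y/m)^(m*t), PV):
  t = 1.0000: CF_t = 70.000000, DF = 0.960615, PV = 67.243036
  t = 2.0000: CF_t = 1070.000000, DF = 0.922781, PV = 987.375436
Price P = sum_t PV_t = 1054.618472
Macaulay numerator sum_t t * PV_t:
  t * PV_t at t = 1.0000: 67.243036
  t * PV_t at t = 2.0000: 1974.750872
Macaulay duration D = (sum_t t * PV_t) / P = 2041.993908 / 1054.618472 = 1.936239


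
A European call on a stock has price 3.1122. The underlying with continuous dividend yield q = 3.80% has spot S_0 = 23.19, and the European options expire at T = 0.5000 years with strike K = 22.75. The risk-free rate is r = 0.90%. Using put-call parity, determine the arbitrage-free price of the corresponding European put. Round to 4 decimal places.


Put-call parity: C - P = S_0 * exp(-qT) - K * exp(-rT).
S_0 * exp(-qT) = 23.1900 * 0.98117936 = 22.75354941
K * exp(-rT) = 22.7500 * 0.99551011 = 22.64785500
P = C - S*exp(-qT) + K*exp(-rT)
P = 3.1122 - 22.75354941 + 22.64785500 = 3.0065

Answer: Put price = 3.0065


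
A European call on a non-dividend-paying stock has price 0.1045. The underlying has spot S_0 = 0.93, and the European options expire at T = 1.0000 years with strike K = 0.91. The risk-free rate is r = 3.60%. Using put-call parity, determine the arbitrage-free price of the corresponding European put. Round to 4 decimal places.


Put-call parity: C - P = S_0 * exp(-qT) - K * exp(-rT).
S_0 * exp(-qT) = 0.9300 * 1.00000000 = 0.93000000
K * exp(-rT) = 0.9100 * 0.96464029 = 0.87782267
P = C - S*exp(-qT) + K*exp(-rT)
P = 0.1045 - 0.93000000 + 0.87782267 = 0.0523

Answer: Put price = 0.0523


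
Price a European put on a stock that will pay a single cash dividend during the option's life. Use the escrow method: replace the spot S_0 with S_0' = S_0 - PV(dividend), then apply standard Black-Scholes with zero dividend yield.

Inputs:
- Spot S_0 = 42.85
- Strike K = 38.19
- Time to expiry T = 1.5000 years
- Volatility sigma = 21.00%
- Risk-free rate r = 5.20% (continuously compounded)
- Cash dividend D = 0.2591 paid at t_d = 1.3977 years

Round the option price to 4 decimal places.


Answer: Price = 1.3506

Derivation:
PV(D) = D * exp(-r * t_d) = 0.2591 * 0.92989798 = 0.24093657
S_0' = S_0 - PV(D) = 42.8500 - 0.24093657 = 42.60906343
d1 = (ln(S_0'/K) + (r + sigma^2/2)*T) / (sigma*sqrt(T)) = 0.85758691
d2 = d1 - sigma*sqrt(T) = 0.60039049
exp(-rT) = 0.92496443
N(-d1) = 0.19556030; N(-d2) = 0.27412301
P = K * exp(-rT) * N(-d2) - S_0' * N(-d1) = 38.1900 * 0.92496443 * 0.27412301 - 42.60906343 * 0.19556030 = 1.3506


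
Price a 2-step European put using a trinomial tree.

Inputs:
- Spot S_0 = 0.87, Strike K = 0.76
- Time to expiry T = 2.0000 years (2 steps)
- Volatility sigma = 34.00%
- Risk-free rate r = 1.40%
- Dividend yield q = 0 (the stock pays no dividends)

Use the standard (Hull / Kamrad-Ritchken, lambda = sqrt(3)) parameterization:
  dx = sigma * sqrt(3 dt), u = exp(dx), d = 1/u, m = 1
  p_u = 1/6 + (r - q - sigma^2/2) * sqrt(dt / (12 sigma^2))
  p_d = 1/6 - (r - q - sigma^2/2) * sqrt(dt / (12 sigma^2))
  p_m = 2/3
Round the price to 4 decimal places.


dt = T/N = 1.000000; dx = sigma*sqrt(3*dt) = 0.588897
u = exp(dx) = 1.802000; d = 1/u = 0.554939
p_u = 0.129479, p_m = 0.666667, p_d = 0.203855
Discount per step: exp(-r*dt) = 0.986098
Stock lattice S(k, j) with j the centered position index:
  k=0: S(0,+0) = 0.8700
  k=1: S(1,-1) = 0.4828; S(1,+0) = 0.8700; S(1,+1) = 1.5677
  k=2: S(2,-2) = 0.2679; S(2,-1) = 0.4828; S(2,+0) = 0.8700; S(2,+1) = 1.5677; S(2,+2) = 2.8251
Terminal payoffs V(N, j) = max(K - S_T, 0):
  V(2,-2) = 0.492077; V(2,-1) = 0.277203; V(2,+0) = 0.000000; V(2,+1) = 0.000000; V(2,+2) = 0.000000
Backward induction: V(k, j) = exp(-r*dt) * [p_u * V(k+1, j+1) + p_m * V(k+1, j) + p_d * V(k+1, j-1)]
  V(1,-1) = exp(-r*dt) * [p_u*0.000000 + p_m*0.277203 + p_d*0.492077] = 0.281151
  V(1,+0) = exp(-r*dt) * [p_u*0.000000 + p_m*0.000000 + p_d*0.277203] = 0.055724
  V(1,+1) = exp(-r*dt) * [p_u*0.000000 + p_m*0.000000 + p_d*0.000000] = 0.000000
  V(0,+0) = exp(-r*dt) * [p_u*0.000000 + p_m*0.055724 + p_d*0.281151] = 0.093150

Answer: Price = V(0,0) = 0.0931


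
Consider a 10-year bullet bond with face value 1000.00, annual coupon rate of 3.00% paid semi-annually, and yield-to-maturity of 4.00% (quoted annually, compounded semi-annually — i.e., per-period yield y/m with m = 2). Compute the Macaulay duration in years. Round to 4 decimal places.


Coupon per period c = face * coupon_rate / m = 15.000000
Periods per year m = 2; per-period yield y/m = 0.020000
Number of cashflows N = 20
Cashflows (t years, CF_t, discount factor 1/(1+y/m)^(m*t), PV):
  t = 0.5000: CF_t = 15.000000, DF = 0.980392, PV = 14.705882
  t = 1.0000: CF_t = 15.000000, DF = 0.961169, PV = 14.417532
  t = 1.5000: CF_t = 15.000000, DF = 0.942322, PV = 14.134835
  t = 2.0000: CF_t = 15.000000, DF = 0.923845, PV = 13.857681
  t = 2.5000: CF_t = 15.000000, DF = 0.905731, PV = 13.585962
  t = 3.0000: CF_t = 15.000000, DF = 0.887971, PV = 13.319571
  t = 3.5000: CF_t = 15.000000, DF = 0.870560, PV = 13.058403
  t = 4.0000: CF_t = 15.000000, DF = 0.853490, PV = 12.802356
  t = 4.5000: CF_t = 15.000000, DF = 0.836755, PV = 12.551329
  t = 5.0000: CF_t = 15.000000, DF = 0.820348, PV = 12.305224
  t = 5.5000: CF_t = 15.000000, DF = 0.804263, PV = 12.063946
  t = 6.0000: CF_t = 15.000000, DF = 0.788493, PV = 11.827398
  t = 6.5000: CF_t = 15.000000, DF = 0.773033, PV = 11.595488
  t = 7.0000: CF_t = 15.000000, DF = 0.757875, PV = 11.368125
  t = 7.5000: CF_t = 15.000000, DF = 0.743015, PV = 11.145221
  t = 8.0000: CF_t = 15.000000, DF = 0.728446, PV = 10.926687
  t = 8.5000: CF_t = 15.000000, DF = 0.714163, PV = 10.712438
  t = 9.0000: CF_t = 15.000000, DF = 0.700159, PV = 10.502391
  t = 9.5000: CF_t = 15.000000, DF = 0.686431, PV = 10.296461
  t = 10.0000: CF_t = 1015.000000, DF = 0.672971, PV = 683.065903
Price P = sum_t PV_t = 918.242833
Macaulay numerator sum_t t * PV_t:
  t * PV_t at t = 0.5000: 7.352941
  t * PV_t at t = 1.0000: 14.417532
  t * PV_t at t = 1.5000: 21.202253
  t * PV_t at t = 2.0000: 27.715363
  t * PV_t at t = 2.5000: 33.964905
  t * PV_t at t = 3.0000: 39.958712
  t * PV_t at t = 3.5000: 45.704409
  t * PV_t at t = 4.0000: 51.209422
  t * PV_t at t = 4.5000: 56.480980
  t * PV_t at t = 5.0000: 61.526122
  t * PV_t at t = 5.5000: 66.351701
  t * PV_t at t = 6.0000: 70.964386
  t * PV_t at t = 6.5000: 75.370671
  t * PV_t at t = 7.0000: 79.576878
  t * PV_t at t = 7.5000: 83.589157
  t * PV_t at t = 8.0000: 87.413498
  t * PV_t at t = 8.5000: 91.055727
  t * PV_t at t = 9.0000: 94.521516
  t * PV_t at t = 9.5000: 97.816383
  t * PV_t at t = 10.0000: 6830.659031
Macaulay duration D = (sum_t t * PV_t) / P = 7936.851587 / 918.242833 = 8.643521

Answer: Macaulay duration = 8.6435 years


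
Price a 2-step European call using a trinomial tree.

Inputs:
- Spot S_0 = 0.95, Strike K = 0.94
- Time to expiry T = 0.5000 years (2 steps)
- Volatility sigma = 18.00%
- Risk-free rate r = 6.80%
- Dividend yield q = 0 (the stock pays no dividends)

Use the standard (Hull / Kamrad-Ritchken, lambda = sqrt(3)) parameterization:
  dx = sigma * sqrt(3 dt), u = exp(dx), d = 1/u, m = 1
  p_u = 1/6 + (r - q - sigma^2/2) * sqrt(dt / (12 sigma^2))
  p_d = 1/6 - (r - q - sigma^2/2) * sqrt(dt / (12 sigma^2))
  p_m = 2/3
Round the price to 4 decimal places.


Answer: Price = V(0,0) = 0.0655

Derivation:
dt = T/N = 0.250000; dx = sigma*sqrt(3*dt) = 0.155885
u = exp(dx) = 1.168691; d = 1/u = 0.855658
p_u = 0.208204, p_m = 0.666667, p_d = 0.125130
Discount per step: exp(-r*dt) = 0.983144
Stock lattice S(k, j) with j the centered position index:
  k=0: S(0,+0) = 0.9500
  k=1: S(1,-1) = 0.8129; S(1,+0) = 0.9500; S(1,+1) = 1.1103
  k=2: S(2,-2) = 0.6955; S(2,-1) = 0.8129; S(2,+0) = 0.9500; S(2,+1) = 1.1103; S(2,+2) = 1.2975
Terminal payoffs V(N, j) = max(S_T - K, 0):
  V(2,-2) = 0.000000; V(2,-1) = 0.000000; V(2,+0) = 0.010000; V(2,+1) = 0.170257; V(2,+2) = 0.357547
Backward induction: V(k, j) = exp(-r*dt) * [p_u * V(k+1, j+1) + p_m * V(k+1, j) + p_d * V(k+1, j-1)]
  V(1,-1) = exp(-r*dt) * [p_u*0.010000 + p_m*0.000000 + p_d*0.000000] = 0.002047
  V(1,+0) = exp(-r*dt) * [p_u*0.170257 + p_m*0.010000 + p_d*0.000000] = 0.041405
  V(1,+1) = exp(-r*dt) * [p_u*0.357547 + p_m*0.170257 + p_d*0.010000] = 0.186009
  V(0,+0) = exp(-r*dt) * [p_u*0.186009 + p_m*0.041405 + p_d*0.002047] = 0.065465


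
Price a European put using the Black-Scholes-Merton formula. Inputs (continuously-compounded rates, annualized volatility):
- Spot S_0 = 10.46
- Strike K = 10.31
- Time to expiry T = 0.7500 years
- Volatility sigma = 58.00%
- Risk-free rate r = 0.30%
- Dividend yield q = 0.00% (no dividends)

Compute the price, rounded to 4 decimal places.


Answer: Price = 1.9716

Derivation:
d1 = (ln(S/K) + (r - q + 0.5*sigma^2) * T) / (sigma * sqrt(T)) = 0.28438315
d2 = d1 - sigma * sqrt(T) = -0.21791158
exp(-rT) = 0.99775253; exp(-qT) = 1.00000000
P = K * exp(-rT) * N(-d2) - S_0 * exp(-qT) * N(-d1)
N(-d1) = 0.38805838; N(-d2) = 0.58625100
P = 10.3100 * 0.99775253 * 0.58625100 - 10.4600 * 1.00000000 * 0.38805838 = 1.9716


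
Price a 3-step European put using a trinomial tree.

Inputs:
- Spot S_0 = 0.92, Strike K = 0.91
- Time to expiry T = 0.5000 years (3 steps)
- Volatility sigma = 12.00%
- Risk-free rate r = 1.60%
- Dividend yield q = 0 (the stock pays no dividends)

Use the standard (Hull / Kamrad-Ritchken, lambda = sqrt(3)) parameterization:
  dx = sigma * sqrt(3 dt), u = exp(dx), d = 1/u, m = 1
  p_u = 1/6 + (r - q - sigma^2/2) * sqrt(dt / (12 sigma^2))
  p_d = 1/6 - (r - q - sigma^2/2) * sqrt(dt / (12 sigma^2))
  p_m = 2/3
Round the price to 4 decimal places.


dt = T/N = 0.166667; dx = sigma*sqrt(3*dt) = 0.084853
u = exp(dx) = 1.088557; d = 1/u = 0.918647
p_u = 0.175309, p_m = 0.666667, p_d = 0.158024
Discount per step: exp(-r*dt) = 0.997337
Stock lattice S(k, j) with j the centered position index:
  k=0: S(0,+0) = 0.9200
  k=1: S(1,-1) = 0.8452; S(1,+0) = 0.9200; S(1,+1) = 1.0015
  k=2: S(2,-2) = 0.7764; S(2,-1) = 0.8452; S(2,+0) = 0.9200; S(2,+1) = 1.0015; S(2,+2) = 1.0902
  k=3: S(3,-3) = 0.7132; S(3,-2) = 0.7764; S(3,-1) = 0.8452; S(3,+0) = 0.9200; S(3,+1) = 1.0015; S(3,+2) = 1.0902; S(3,+3) = 1.1867
Terminal payoffs V(N, j) = max(K - S_T, 0):
  V(3,-3) = 0.196762; V(3,-2) = 0.133600; V(3,-1) = 0.064844; V(3,+0) = 0.000000; V(3,+1) = 0.000000; V(3,+2) = 0.000000; V(3,+3) = 0.000000
Backward induction: V(k, j) = exp(-r*dt) * [p_u * V(k+1, j+1) + p_m * V(k+1, j) + p_d * V(k+1, j-1)]
  V(2,-2) = exp(-r*dt) * [p_u*0.064844 + p_m*0.133600 + p_d*0.196762] = 0.131177
  V(2,-1) = exp(-r*dt) * [p_u*0.000000 + p_m*0.064844 + p_d*0.133600] = 0.064170
  V(2,+0) = exp(-r*dt) * [p_u*0.000000 + p_m*0.000000 + p_d*0.064844] = 0.010220
  V(2,+1) = exp(-r*dt) * [p_u*0.000000 + p_m*0.000000 + p_d*0.000000] = 0.000000
  V(2,+2) = exp(-r*dt) * [p_u*0.000000 + p_m*0.000000 + p_d*0.000000] = 0.000000
  V(1,-1) = exp(-r*dt) * [p_u*0.010220 + p_m*0.064170 + p_d*0.131177] = 0.065127
  V(1,+0) = exp(-r*dt) * [p_u*0.000000 + p_m*0.010220 + p_d*0.064170] = 0.016908
  V(1,+1) = exp(-r*dt) * [p_u*0.000000 + p_m*0.000000 + p_d*0.010220] = 0.001611
  V(0,+0) = exp(-r*dt) * [p_u*0.001611 + p_m*0.016908 + p_d*0.065127] = 0.021788

Answer: Price = V(0,0) = 0.0218
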